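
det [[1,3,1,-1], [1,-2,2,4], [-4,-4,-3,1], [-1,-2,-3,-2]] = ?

Expand along row 1:
  + (1) · M_11   where M_11 = det([-2 2 4; -4 -3 1; -2 -3 -2]) = -14
  − (3) · M_12   where M_12 = det([1 2 4; -4 -3 1; -1 -3 -2]) = 27
  + (1) · M_13   where M_13 = det([1 -2 4; -4 -4 1; -1 -2 -2]) = 44
  − (-1) · M_14   where M_14 = det([1 -2 2; -4 -4 -3; -1 -2 -3]) = 32
det = (+1)·(1)·(-14) + (-1)·(3)·(27) + (+1)·(1)·(44) + (-1)·(-1)·(32) = -19

-19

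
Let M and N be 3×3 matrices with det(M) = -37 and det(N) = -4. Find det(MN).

det(MN) = det(M)·det(N) = (-37)·(-4) = 148

The determinant is 148.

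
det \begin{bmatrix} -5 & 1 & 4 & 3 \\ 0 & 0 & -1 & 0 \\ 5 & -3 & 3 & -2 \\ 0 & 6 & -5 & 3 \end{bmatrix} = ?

60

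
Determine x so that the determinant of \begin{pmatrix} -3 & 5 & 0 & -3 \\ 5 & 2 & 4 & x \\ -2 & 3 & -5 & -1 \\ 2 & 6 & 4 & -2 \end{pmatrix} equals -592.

Expanding along the column containing x, det(B) is linear in x: det(B) = (-136)·x + (88).
Set (-136)·x + (88) = -592  ⇒  (-136)·x = -680  ⇒  x = 5.

x = 5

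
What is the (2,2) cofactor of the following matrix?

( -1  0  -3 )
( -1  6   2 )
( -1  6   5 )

-8

Delete row 2 and column 2; the remaining 2×2 submatrix is [-1 -3; -1 5].
Its determinant is (-1)·5 − (-3)·(-1) = -8.
The cofactor carries sign (−1)^(2+2) = +1, so C_{2,2} = +(-8) = -8.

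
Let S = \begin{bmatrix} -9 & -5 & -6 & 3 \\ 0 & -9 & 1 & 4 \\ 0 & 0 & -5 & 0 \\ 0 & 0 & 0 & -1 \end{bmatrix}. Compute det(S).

det(S) = 405

S is upper triangular, so det(S) is the product of the diagonal entries:
det = (-9) · (-9) · (-5) · (-1) = 405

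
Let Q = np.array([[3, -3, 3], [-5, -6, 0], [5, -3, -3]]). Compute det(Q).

Expand along column 3:
  + 3 · |-5 -6; 5 -3| = 3·(15 − (-30)) = 135
  + (-3) · |3 -3; -5 -6| = (-3)·(-18 − 15) = 99
Sum: (135) + (99) = 234

det(Q) = 234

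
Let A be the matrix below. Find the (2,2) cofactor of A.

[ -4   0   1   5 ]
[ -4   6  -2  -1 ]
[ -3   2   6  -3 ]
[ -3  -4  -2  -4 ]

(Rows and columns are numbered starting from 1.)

237

Delete row 2 and column 2; the remaining 3×3 submatrix is [-4 1 5; -3 6 -3; -3 -2 -4].
Its determinant is 237.
The cofactor carries sign (−1)^(2+2) = +1, so C_{2,2} = +(237) = 237.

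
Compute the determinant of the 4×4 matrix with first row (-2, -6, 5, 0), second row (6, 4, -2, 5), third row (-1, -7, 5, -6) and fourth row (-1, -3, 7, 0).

Expand along column 4 (it has 2 zeros):
  + (5) · M_24   where M_24 = det([-2 -6 5; -1 -7 5; -1 -3 7]) = 36
  − (-6) · M_34   where M_34 = det([-2 -6 5; 6 4 -2; -1 -3 7]) = 126
det = (+1)·(5)·(36) + (-1)·(-6)·(126) = 936

936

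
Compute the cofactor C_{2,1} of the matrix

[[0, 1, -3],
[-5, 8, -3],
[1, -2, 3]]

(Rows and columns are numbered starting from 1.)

Delete row 2 and column 1; the remaining 2×2 submatrix is [1 -3; -2 3].
Its determinant is 1·3 − (-3)·(-2) = -3.
The cofactor carries sign (−1)^(2+1) = −1, so C_{2,1} = −(-3) = 3.

The cofactor is 3.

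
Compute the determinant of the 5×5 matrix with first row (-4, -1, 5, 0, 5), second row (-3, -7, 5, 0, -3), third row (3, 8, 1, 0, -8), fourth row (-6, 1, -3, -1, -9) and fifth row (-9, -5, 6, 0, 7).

1950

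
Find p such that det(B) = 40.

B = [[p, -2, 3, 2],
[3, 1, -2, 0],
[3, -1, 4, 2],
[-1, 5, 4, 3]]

5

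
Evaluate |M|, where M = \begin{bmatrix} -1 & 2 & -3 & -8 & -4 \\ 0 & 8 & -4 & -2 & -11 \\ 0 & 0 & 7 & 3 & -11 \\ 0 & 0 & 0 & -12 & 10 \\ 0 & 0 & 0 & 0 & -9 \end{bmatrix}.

-6048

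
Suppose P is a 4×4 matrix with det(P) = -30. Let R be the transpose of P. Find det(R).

The determinant is -30.

det(Pᵀ) = det(P).
det(R) = (1)·(-30) = -30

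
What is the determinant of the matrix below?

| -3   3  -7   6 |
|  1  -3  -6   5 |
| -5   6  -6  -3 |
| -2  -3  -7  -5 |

Expand along row 1:
  + (-3) · M_11   where M_11 = det([-3 -6 5; 6 -6 -3; -3 -7 -5]) = -561
  − (3) · M_12   where M_12 = det([1 -6 5; -5 -6 -3; -2 -7 -5]) = 238
  + (-7) · M_13   where M_13 = det([1 -3 5; -5 6 -3; -2 -3 -5]) = 153
  − (6) · M_14   where M_14 = det([1 -3 -6; -5 6 -6; -2 -3 -7]) = -153
det = (+1)·(-3)·(-561) + (-1)·(3)·(238) + (+1)·(-7)·(153) + (-1)·(6)·(-153) = 816

816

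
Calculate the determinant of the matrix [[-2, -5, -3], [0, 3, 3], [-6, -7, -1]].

Expand along row 2:
  + 3 · |-2 -3; -6 -1| = 3·(2 − 18) = -48
  − 3 · |-2 -5; -6 -7| = −3·(14 − 30) = 48
Sum: (-48) + (48) = 0

The determinant is 0.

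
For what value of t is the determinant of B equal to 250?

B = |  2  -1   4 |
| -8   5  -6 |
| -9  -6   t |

2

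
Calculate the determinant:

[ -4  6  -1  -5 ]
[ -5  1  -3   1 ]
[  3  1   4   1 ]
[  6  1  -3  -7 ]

Expand along row 1:
  + (-4) · M_11   where M_11 = det([1 -3 1; 1 4 1; 1 -3 -7]) = -56
  − (6) · M_12   where M_12 = det([-5 -3 1; 3 4 1; 6 -3 -7]) = 11
  + (-1) · M_13   where M_13 = det([-5 1 1; 3 1 1; 6 1 -7]) = 64
  − (-5) · M_14   where M_14 = det([-5 1 -3; 3 1 4; 6 1 -3]) = 77
det = (+1)·(-4)·(-56) + (-1)·(6)·(11) + (+1)·(-1)·(64) + (-1)·(-5)·(77) = 479

479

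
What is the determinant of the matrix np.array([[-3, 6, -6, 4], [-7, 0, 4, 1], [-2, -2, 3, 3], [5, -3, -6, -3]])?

1163

Expand along row 2 (it has 1 zero):
  − (-7) · M_21   where M_21 = det([6 -6 4; -2 3 3; -3 -6 -3]) = 228
  − (4) · M_23   where M_23 = det([-3 6 4; -2 -2 3; 5 -3 -3]) = 73
  + (1) · M_24   where M_24 = det([-3 6 -6; -2 -2 3; 5 -3 -6]) = -141
det = (-1)·(-7)·(228) + (-1)·(4)·(73) + (+1)·(1)·(-141) = 1163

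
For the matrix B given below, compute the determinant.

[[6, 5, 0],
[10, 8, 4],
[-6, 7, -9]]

|B| = -270

Expand along column 3:
  − 4 · |6 5; -6 7| = −4·(42 − (-30)) = -288
  + (-9) · |6 5; 10 8| = (-9)·(48 − 50) = 18
Sum: (-288) + (18) = -270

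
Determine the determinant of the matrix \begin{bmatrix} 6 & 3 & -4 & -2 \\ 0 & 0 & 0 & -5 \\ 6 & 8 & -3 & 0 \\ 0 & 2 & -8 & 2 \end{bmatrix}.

The determinant is 1260.

Expand along row 2 (it has 3 zeros):
  + (-5) · M_24   where M_24 = det([6 3 -4; 6 8 -3; 0 2 -8]) = -252
det = (+1)·(-5)·(-252) = 1260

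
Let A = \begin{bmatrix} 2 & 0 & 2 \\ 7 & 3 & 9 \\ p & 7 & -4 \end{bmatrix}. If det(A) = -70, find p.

p = 3

Expanding along the column containing p, det(A) is linear in p: det(A) = (-6)·p + (-52).
Set (-6)·p + (-52) = -70  ⇒  (-6)·p = -18  ⇒  p = 3.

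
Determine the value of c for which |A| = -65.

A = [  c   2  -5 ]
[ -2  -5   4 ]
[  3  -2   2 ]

c = 1

Expanding along the column containing c, det(A) is linear in c: det(A) = (-2)·c + (-63).
Set (-2)·c + (-63) = -65  ⇒  (-2)·c = -2  ⇒  c = 1.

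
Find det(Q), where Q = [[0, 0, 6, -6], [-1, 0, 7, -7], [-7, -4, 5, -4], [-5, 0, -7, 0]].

-168

Expand along column 2 (it has 3 zeros):
  − (-4) · M_32   where M_32 = det([0 6 -6; -1 7 -7; -5 -7 0]) = -42
det = (-1)·(-4)·(-42) = -168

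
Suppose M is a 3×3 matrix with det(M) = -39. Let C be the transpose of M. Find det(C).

det(Mᵀ) = det(M).
det(C) = (1)·(-39) = -39

det(C) = -39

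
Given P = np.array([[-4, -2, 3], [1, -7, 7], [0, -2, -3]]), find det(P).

Expand along column 1:
  + (-4) · |-7 7; -2 -3| = (-4)·(21 − (-14)) = -140
  − 1 · |-2 3; -2 -3| = −1·(6 − (-6)) = -12
Sum: (-140) + (-12) = -152

det(P) = -152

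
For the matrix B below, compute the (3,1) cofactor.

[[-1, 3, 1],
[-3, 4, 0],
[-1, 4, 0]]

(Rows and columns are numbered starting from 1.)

Delete row 3 and column 1; the remaining 2×2 submatrix is [3 1; 4 0].
Its determinant is 3·0 − 1·4 = -4.
The cofactor carries sign (−1)^(3+1) = +1, so C_{3,1} = +(-4) = -4.

-4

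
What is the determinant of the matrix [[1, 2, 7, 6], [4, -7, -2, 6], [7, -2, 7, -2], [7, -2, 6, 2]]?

972

Expand along row 1:
  + (1) · M_11   where M_11 = det([-7 -2 6; -2 7 -2; -2 6 2]) = -186
  − (2) · M_12   where M_12 = det([4 -2 6; 7 7 -2; 7 6 2]) = 118
  + (7) · M_13   where M_13 = det([4 -7 6; 7 -2 -2; 7 -2 2]) = 164
  − (6) · M_14   where M_14 = det([4 -7 -2; 7 -2 7; 7 -2 6]) = -41
det = (+1)·(1)·(-186) + (-1)·(2)·(118) + (+1)·(7)·(164) + (-1)·(6)·(-41) = 972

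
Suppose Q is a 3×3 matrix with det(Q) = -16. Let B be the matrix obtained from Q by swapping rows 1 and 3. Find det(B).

16

Swapping two rows multiplies the determinant by −1.
det(B) = (-1)·(-16) = 16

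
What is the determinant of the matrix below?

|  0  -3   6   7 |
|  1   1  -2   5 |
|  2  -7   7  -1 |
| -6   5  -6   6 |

The determinant is -911.

Expand along row 1 (it has 1 zero):
  − (-3) · M_12   where M_12 = det([1 -2 5; 2 7 -1; -6 -6 6]) = 198
  + (6) · M_13   where M_13 = det([1 1 5; 2 -7 -1; -6 5 6]) = -203
  − (7) · M_14   where M_14 = det([1 1 -2; 2 -7 7; -6 5 -6]) = 41
det = (-1)·(-3)·(198) + (+1)·(6)·(-203) + (-1)·(7)·(41) = -911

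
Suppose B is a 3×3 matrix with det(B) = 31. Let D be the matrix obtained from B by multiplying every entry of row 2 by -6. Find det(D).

The determinant is -186.

Scaling one row by -6 multiplies the determinant by -6.
det(D) = (-6)·(31) = -186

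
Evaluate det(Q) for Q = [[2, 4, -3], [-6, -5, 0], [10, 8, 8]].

|Q| = 106

Expand along column 3:
  + (-3) · |-6 -5; 10 8| = (-3)·(-48 − (-50)) = -6
  + 8 · |2 4; -6 -5| = 8·(-10 − (-24)) = 112
Sum: (-6) + (112) = 106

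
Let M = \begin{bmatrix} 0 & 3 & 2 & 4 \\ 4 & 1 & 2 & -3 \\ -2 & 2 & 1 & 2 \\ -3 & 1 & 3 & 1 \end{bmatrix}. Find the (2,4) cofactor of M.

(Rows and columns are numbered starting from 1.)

Delete row 2 and column 4; the remaining 3×3 submatrix is [0 3 2; -2 2 1; -3 1 3].
Its determinant is 17.
The cofactor carries sign (−1)^(2+4) = +1, so C_{2,4} = +(17) = 17.

17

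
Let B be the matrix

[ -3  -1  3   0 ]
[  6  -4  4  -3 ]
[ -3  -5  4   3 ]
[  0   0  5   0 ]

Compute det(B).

-450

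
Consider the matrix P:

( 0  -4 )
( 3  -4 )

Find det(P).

The determinant is 12.

det(P) = 0·(-4) − (-4)·3 = 0 − (-12) = 12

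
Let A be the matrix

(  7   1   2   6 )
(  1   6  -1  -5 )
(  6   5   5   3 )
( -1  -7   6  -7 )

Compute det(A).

Expand along row 1:
  + (7) · M_11   where M_11 = det([6 -1 -5; 5 5 3; -7 6 -7]) = -657
  − (1) · M_12   where M_12 = det([1 -1 -5; 6 5 3; -1 6 -7]) = -297
  + (2) · M_13   where M_13 = det([1 6 -5; 6 5 3; -1 -7 -7]) = 405
  − (6) · M_14   where M_14 = det([1 6 -1; 6 5 5; -1 -7 6]) = -144
det = (+1)·(7)·(-657) + (-1)·(1)·(-297) + (+1)·(2)·(405) + (-1)·(6)·(-144) = -2628

det(A) = -2628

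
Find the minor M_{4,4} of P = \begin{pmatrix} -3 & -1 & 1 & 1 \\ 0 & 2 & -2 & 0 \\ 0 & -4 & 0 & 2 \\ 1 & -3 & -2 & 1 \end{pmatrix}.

The minor is 24.

Delete row 4 and column 4; the remaining 3×3 submatrix is [-3 -1 1; 0 2 -2; 0 -4 0].
Its determinant is 24.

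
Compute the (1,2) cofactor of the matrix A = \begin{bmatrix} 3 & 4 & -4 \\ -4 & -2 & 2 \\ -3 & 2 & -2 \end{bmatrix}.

Delete row 1 and column 2; the remaining 2×2 submatrix is [-4 2; -3 -2].
Its determinant is (-4)·(-2) − 2·(-3) = 14.
The cofactor carries sign (−1)^(1+2) = −1, so C_{1,2} = −(14) = -14.

-14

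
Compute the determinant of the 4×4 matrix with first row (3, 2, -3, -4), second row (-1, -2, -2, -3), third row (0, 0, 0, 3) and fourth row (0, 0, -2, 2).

Expand along row 3 (it has 3 zeros):
  − (3) · M_34   where M_34 = det([3 2 -3; -1 -2 -2; 0 0 -2]) = 8
det = (-1)·(3)·(8) = -24

-24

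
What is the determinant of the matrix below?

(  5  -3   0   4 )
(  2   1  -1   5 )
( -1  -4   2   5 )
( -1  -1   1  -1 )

-41

Expand along row 1 (it has 1 zero):
  + (5) · M_11   where M_11 = det([1 -1 5; -4 2 5; -1 1 -1]) = -8
  − (-3) · M_12   where M_12 = det([2 -1 5; -1 2 5; -1 1 -1]) = -3
  − (4) · M_14   where M_14 = det([2 1 -1; -1 -4 2; -1 -1 1]) = -2
det = (+1)·(5)·(-8) + (-1)·(-3)·(-3) + (-1)·(4)·(-2) = -41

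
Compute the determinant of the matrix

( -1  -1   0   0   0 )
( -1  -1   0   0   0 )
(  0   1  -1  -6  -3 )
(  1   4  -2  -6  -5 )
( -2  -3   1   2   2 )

The matrix is block lower-triangular with a 2×2 block and a 3×3 block on the diagonal, so its determinant equals the product of the determinants of the diagonal blocks.
det of the 2×2 block = 0
det of the 3×3 block = 2
det = (0)·(2) = 0

0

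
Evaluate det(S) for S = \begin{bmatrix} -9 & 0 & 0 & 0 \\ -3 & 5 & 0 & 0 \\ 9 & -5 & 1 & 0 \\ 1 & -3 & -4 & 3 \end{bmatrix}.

|S| = -135

S is lower triangular, so det(S) is the product of the diagonal entries:
det = (-9) · (5) · (1) · (3) = -135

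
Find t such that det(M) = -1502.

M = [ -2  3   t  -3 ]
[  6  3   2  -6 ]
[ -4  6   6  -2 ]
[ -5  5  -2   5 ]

Expanding along the column containing t, det(M) is linear in t: det(M) = (270)·t + (-1502).
Set (270)·t + (-1502) = -1502  ⇒  (270)·t = 0  ⇒  t = 0.

0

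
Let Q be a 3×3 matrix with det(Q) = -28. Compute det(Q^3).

-21952

det(Q^3) = (det Q)^3 = (-28)^3 = -21952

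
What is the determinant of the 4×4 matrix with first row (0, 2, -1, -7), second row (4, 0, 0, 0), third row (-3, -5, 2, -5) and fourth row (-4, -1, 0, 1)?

Expand along row 2 (it has 3 zeros):
  − (4) · M_21   where M_21 = det([2 -1 -7; -5 2 -5; -1 0 1]) = -20
det = (-1)·(4)·(-20) = 80

80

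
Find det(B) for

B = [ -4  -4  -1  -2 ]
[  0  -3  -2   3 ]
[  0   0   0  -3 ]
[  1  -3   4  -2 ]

The determinant is 231.

Expand along row 3 (it has 3 zeros):
  − (-3) · M_34   where M_34 = det([-4 -4 -1; 0 -3 -2; 1 -3 4]) = 77
det = (-1)·(-3)·(77) = 231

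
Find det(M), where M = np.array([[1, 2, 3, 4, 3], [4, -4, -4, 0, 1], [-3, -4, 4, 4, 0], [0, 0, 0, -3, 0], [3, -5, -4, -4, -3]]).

Expand along row 4 (it has 4 zeros):
  + (-3) · M_44   where M_44 = det([1 2 3 3; 4 -4 -4 1; -3 -4 4 0; 3 -5 -4 -3]) = 381
det = (+1)·(-3)·(381) = -1143

det(M) = -1143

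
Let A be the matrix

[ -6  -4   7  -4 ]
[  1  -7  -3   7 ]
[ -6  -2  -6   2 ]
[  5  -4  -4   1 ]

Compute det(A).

Expand along row 1:
  + (-6) · M_11   where M_11 = det([-7 -3 7; -2 -6 2; -4 -4 1]) = -108
  − (-4) · M_12   where M_12 = det([1 -3 7; -6 -6 2; 5 -4 1]) = 332
  + (7) · M_13   where M_13 = det([1 -7 7; -6 -2 2; 5 -4 1]) = 132
  − (-4) · M_14   where M_14 = det([1 -7 -3; -6 -2 -6; 5 -4 -4]) = 260
det = (+1)·(-6)·(-108) + (-1)·(-4)·(332) + (+1)·(7)·(132) + (-1)·(-4)·(260) = 3940

det(A) = 3940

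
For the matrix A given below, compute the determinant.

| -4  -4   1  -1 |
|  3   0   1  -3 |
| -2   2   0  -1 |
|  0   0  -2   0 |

Expand along row 4 (it has 3 zeros):
  − (-2) · M_43   where M_43 = det([-4 -4 -1; 3 0 -3; -2 2 -1]) = -66
det = (-1)·(-2)·(-66) = -132

-132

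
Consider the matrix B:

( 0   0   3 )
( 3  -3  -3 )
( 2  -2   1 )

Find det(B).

0

Expand along row 1:
  + 3 · |3 -3; 2 -2| = 3·(-6 − (-6)) = 0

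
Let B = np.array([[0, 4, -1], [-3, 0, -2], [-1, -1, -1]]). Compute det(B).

det(B) = -7

Expand along column 1:
  − (-3) · |4 -1; -1 -1| = −(-3)·(-4 − 1) = -15
  + (-1) · |4 -1; 0 -2| = (-1)·(-8 − 0) = 8
Sum: (-15) + (8) = -7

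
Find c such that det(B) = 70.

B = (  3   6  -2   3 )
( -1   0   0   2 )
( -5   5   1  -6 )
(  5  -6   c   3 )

0

Expanding along the column containing c, det(B) is linear in c: det(B) = (141)·c + (70).
Set (141)·c + (70) = 70  ⇒  (141)·c = 0  ⇒  c = 0.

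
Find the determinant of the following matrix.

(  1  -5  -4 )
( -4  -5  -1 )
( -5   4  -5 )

268

Expand along row 1:
  + 1 · |-5 -1; 4 -5| = 1·(25 − (-4)) = 29
  − (-5) · |-4 -1; -5 -5| = −(-5)·(20 − 5) = 75
  + (-4) · |-4 -5; -5 4| = (-4)·(-16 − 25) = 164
Sum: (29) + (75) + (164) = 268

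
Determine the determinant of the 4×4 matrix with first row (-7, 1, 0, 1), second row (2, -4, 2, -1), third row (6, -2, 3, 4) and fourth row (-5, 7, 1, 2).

The determinant is -574.

Expand along row 1 (it has 1 zero):
  + (-7) · M_11   where M_11 = det([-4 2 -1; -2 3 4; 7 1 2]) = 79
  − (1) · M_12   where M_12 = det([2 2 -1; 6 3 4; -5 1 2]) = -81
  − (1) · M_14   where M_14 = det([2 -4 2; 6 -2 3; -5 7 1]) = 102
det = (+1)·(-7)·(79) + (-1)·(1)·(-81) + (-1)·(1)·(102) = -574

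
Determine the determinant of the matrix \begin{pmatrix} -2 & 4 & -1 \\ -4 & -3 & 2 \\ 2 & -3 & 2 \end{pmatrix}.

The determinant is 30.

Expand along column 1:
  + (-2) · |-3 2; -3 2| = (-2)·(-6 − (-6)) = 0
  − (-4) · |4 -1; -3 2| = −(-4)·(8 − 3) = 20
  + 2 · |4 -1; -3 2| = 2·(8 − 3) = 10
Sum: (0) + (20) + (10) = 30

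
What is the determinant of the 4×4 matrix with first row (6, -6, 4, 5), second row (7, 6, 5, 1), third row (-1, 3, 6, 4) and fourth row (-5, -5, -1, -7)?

Expand along row 1:
  + (6) · M_11   where M_11 = det([6 5 1; 3 6 4; -5 -1 -7]) = -196
  − (-6) · M_12   where M_12 = det([7 5 1; -1 6 4; -5 -1 -7]) = -370
  + (4) · M_13   where M_13 = det([7 6 1; -1 3 4; -5 -5 -7]) = -149
  − (5) · M_14   where M_14 = det([7 6 5; -1 3 6; -5 -5 -1]) = 103
det = (+1)·(6)·(-196) + (-1)·(-6)·(-370) + (+1)·(4)·(-149) + (-1)·(5)·(103) = -4507

-4507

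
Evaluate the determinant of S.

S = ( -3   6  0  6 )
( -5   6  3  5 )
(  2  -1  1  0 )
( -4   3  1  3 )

Expand along row 1 (it has 1 zero):
  + (-3) · M_11   where M_11 = det([6 3 5; -1 1 0; 3 1 3]) = 7
  − (6) · M_12   where M_12 = det([-5 3 5; 2 1 0; -4 1 3]) = -3
  − (6) · M_14   where M_14 = det([-5 6 3; 2 -1 1; -4 3 1]) = -10
det = (+1)·(-3)·(7) + (-1)·(6)·(-3) + (-1)·(6)·(-10) = 57

|S| = 57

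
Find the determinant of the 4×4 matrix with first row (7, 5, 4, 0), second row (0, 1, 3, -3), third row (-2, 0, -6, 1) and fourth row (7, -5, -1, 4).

The determinant is 739.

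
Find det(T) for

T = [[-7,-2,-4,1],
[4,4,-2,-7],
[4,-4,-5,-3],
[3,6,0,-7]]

Expand along row 4 (it has 1 zero):
  − (3) · M_41   where M_41 = det([-2 -4 1; 4 -2 -7; -4 -5 -3]) = -130
  + (6) · M_42   where M_42 = det([-7 -4 1; 4 -2 -7; 4 -5 -3]) = 255
  + (-7) · M_44   where M_44 = det([-7 -2 -4; 4 4 -2; 4 -4 -5]) = 300
det = (-1)·(3)·(-130) + (+1)·(6)·(255) + (+1)·(-7)·(300) = -180

det(T) = -180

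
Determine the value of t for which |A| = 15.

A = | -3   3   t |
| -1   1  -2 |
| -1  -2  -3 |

Expanding along the column containing t, det(A) is linear in t: det(A) = (3)·t + (18).
Set (3)·t + (18) = 15  ⇒  (3)·t = -3  ⇒  t = -1.

-1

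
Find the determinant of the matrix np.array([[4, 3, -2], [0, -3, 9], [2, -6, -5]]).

Expand along row 2:
  + (-3) · |4 -2; 2 -5| = (-3)·(-20 − (-4)) = 48
  − 9 · |4 3; 2 -6| = −9·(-24 − 6) = 270
Sum: (48) + (270) = 318

The determinant is 318.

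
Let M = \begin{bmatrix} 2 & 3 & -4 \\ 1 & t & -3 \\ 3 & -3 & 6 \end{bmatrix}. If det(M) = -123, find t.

-3

Expanding along the column containing t, det(M) is linear in t: det(M) = (24)·t + (-51).
Set (24)·t + (-51) = -123  ⇒  (24)·t = -72  ⇒  t = -3.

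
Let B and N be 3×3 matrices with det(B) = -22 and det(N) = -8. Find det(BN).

|BN| = 176

det(BN) = det(B)·det(N) = (-22)·(-8) = 176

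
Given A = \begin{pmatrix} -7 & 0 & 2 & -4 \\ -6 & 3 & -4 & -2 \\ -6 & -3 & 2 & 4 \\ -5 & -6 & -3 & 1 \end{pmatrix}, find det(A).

Expand along row 1 (it has 1 zero):
  + (-7) · M_11   where M_11 = det([3 -4 -2; -3 2 4; -6 -3 1]) = 84
  + (2) · M_13   where M_13 = det([-6 3 -2; -6 -3 4; -5 -6 1]) = -210
  − (-4) · M_14   where M_14 = det([-6 3 -4; -6 -3 2; -5 -6 -3]) = -294
det = (+1)·(-7)·(84) + (+1)·(2)·(-210) + (-1)·(-4)·(-294) = -2184

det(A) = -2184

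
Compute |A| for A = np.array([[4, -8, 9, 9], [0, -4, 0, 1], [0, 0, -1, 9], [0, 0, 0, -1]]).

A is upper triangular, so det(A) is the product of the diagonal entries:
det = (4) · (-4) · (-1) · (-1) = -16

|A| = -16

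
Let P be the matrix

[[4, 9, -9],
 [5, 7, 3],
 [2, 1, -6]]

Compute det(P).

The determinant is 225.

Expand along row 1:
  + 4 · |7 3; 1 -6| = 4·(-42 − 3) = -180
  − 9 · |5 3; 2 -6| = −9·(-30 − 6) = 324
  + (-9) · |5 7; 2 1| = (-9)·(5 − 14) = 81
Sum: (-180) + (324) + (81) = 225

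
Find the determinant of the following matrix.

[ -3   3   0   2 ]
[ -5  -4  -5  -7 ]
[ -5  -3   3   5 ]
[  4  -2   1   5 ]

The determinant is 1112.

Expand along row 1 (it has 1 zero):
  + (-3) · M_11   where M_11 = det([-4 -5 -7; -3 3 5; -2 1 5]) = -86
  − (3) · M_12   where M_12 = det([-5 -5 -7; -5 3 5; 4 1 5]) = -156
  − (2) · M_14   where M_14 = det([-5 -4 -5; -5 -3 3; 4 -2 1]) = -193
det = (+1)·(-3)·(-86) + (-1)·(3)·(-156) + (-1)·(2)·(-193) = 1112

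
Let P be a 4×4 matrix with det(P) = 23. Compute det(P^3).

det(P^3) = (det P)^3 = (23)^3 = 12167

The determinant is 12167.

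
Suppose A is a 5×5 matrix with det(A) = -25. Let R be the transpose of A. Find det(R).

det(R) = -25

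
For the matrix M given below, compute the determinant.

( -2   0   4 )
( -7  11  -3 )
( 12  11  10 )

-1122

Expand along column 2:
  + 11 · |-2 4; 12 10| = 11·(-20 − 48) = -748
  − 11 · |-2 4; -7 -3| = −11·(6 − (-28)) = -374
Sum: (-748) + (-374) = -1122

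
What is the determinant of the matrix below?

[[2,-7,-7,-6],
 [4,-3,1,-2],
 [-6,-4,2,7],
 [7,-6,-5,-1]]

2534

Expand along row 1:
  + (2) · M_11   where M_11 = det([-3 1 -2; -4 2 7; -6 -5 -1]) = -209
  − (-7) · M_12   where M_12 = det([4 1 -2; -6 2 7; 7 -5 -1]) = 143
  + (-7) · M_13   where M_13 = det([4 -3 -2; -6 -4 7; 7 -6 -1]) = -73
  − (-6) · M_14   where M_14 = det([4 -3 1; -6 -4 2; 7 -6 -5]) = 240
det = (+1)·(2)·(-209) + (-1)·(-7)·(143) + (+1)·(-7)·(-73) + (-1)·(-6)·(240) = 2534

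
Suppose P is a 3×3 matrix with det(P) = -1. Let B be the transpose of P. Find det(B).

det(Pᵀ) = det(P).
det(B) = (1)·(-1) = -1

det(B) = -1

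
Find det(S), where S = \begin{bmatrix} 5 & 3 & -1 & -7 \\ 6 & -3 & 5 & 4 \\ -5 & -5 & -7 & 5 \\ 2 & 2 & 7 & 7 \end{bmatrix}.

|S| = 2136

Expand along row 1:
  + (5) · M_11   where M_11 = det([-3 5 4; -5 -7 5; 2 7 7]) = 393
  − (3) · M_12   where M_12 = det([6 5 4; -5 -7 5; 2 7 7]) = -363
  + (-1) · M_13   where M_13 = det([6 -3 4; -5 -5 5; 2 2 7]) = -405
  − (-7) · M_14   where M_14 = det([6 -3 5; -5 -5 -7; 2 2 7]) = -189
det = (+1)·(5)·(393) + (-1)·(3)·(-363) + (+1)·(-1)·(-405) + (-1)·(-7)·(-189) = 2136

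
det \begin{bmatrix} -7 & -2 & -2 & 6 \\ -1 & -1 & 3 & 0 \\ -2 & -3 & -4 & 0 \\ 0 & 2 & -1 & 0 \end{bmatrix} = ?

Expand along column 4 (it has 3 zeros):
  − (6) · M_14   where M_14 = det([-1 -1 3; -2 -3 -4; 0 2 -1]) = -21
det = (-1)·(6)·(-21) = 126

126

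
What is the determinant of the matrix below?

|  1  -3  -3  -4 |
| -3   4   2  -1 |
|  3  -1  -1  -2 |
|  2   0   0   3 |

The determinant is 56.

Expand along row 4 (it has 2 zeros):
  − (2) · M_41   where M_41 = det([-3 -3 -4; 4 2 -1; -1 -1 -2]) = -4
  + (3) · M_44   where M_44 = det([1 -3 -3; -3 4 2; 3 -1 -1]) = 16
det = (-1)·(2)·(-4) + (+1)·(3)·(16) = 56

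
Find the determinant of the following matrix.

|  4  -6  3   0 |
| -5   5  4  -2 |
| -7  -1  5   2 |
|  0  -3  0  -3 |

Expand along row 4 (it has 2 zeros):
  + (-3) · M_42   where M_42 = det([4 3 0; -5 4 -2; -7 5 2]) = 144
  + (-3) · M_44   where M_44 = det([4 -6 3; -5 5 4; -7 -1 5]) = 254
det = (+1)·(-3)·(144) + (+1)·(-3)·(254) = -1194

-1194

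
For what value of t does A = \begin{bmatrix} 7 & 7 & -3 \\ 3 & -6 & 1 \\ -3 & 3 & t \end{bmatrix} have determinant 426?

Expanding along the row containing t, det(A) is linear in t: det(A) = (-63)·t + (-15).
Set (-63)·t + (-15) = 426  ⇒  (-63)·t = 441  ⇒  t = -7.

t = -7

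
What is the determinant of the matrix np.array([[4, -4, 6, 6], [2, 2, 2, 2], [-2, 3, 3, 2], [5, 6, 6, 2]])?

Expand along row 1:
  + (4) · M_11   where M_11 = det([2 2 2; 3 3 2; 6 6 2]) = 0
  − (-4) · M_12   where M_12 = det([2 2 2; -2 3 2; 5 6 2]) = -38
  + (6) · M_13   where M_13 = det([2 2 2; -2 3 2; 5 6 2]) = -38
  − (6) · M_14   where M_14 = det([2 2 2; -2 3 3; 5 6 6]) = 0
det = (+1)·(4)·(0) + (-1)·(-4)·(-38) + (+1)·(6)·(-38) + (-1)·(6)·(0) = -380

-380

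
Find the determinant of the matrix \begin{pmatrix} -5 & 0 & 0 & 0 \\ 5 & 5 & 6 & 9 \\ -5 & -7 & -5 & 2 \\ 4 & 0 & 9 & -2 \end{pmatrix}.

The determinant is 3455.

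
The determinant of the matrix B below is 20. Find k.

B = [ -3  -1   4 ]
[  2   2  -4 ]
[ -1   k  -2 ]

-2

Expanding along the row containing k, det(B) is linear in k: det(B) = (-4)·k + (12).
Set (-4)·k + (12) = 20  ⇒  (-4)·k = 8  ⇒  k = -2.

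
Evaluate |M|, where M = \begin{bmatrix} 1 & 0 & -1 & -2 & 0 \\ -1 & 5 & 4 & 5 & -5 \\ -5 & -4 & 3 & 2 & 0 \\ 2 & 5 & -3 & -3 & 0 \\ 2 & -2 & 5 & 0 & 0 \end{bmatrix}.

Expand along column 5 (it has 4 zeros):
  − (-5) · M_25   where M_25 = det([1 0 -1 -2; -5 -4 3 2; 2 5 -3 -3; 2 -2 5 0]) = -176
det = (-1)·(-5)·(-176) = -880

-880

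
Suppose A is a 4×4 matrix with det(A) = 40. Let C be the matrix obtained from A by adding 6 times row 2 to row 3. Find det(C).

det(C) = 40

Adding a multiple of one row to another leaves the determinant unchanged.
det(C) = (1)·(40) = 40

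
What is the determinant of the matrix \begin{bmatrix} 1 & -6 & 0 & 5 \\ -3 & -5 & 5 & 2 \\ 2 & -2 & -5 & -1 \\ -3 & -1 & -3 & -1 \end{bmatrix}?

Expand along row 1 (it has 1 zero):
  + (1) · M_11   where M_11 = det([-5 5 2; -2 -5 -1; -1 -3 -1]) = -13
  − (-6) · M_12   where M_12 = det([-3 5 2; 2 -5 -1; -3 -3 -1]) = -23
  − (5) · M_14   where M_14 = det([-3 -5 5; 2 -2 -5; -3 -1 -3]) = -148
det = (+1)·(1)·(-13) + (-1)·(-6)·(-23) + (-1)·(5)·(-148) = 589

589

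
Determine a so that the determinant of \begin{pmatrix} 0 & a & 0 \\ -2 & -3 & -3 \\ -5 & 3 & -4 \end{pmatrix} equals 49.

7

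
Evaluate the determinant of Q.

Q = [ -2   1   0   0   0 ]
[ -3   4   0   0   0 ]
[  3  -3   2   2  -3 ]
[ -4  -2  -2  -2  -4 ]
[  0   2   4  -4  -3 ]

The determinant is 560.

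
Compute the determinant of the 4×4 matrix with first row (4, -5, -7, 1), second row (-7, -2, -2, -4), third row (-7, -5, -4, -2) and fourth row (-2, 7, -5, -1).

Expand along row 1:
  + (4) · M_11   where M_11 = det([-2 -2 -4; -5 -4 -2; 7 -5 -1]) = -162
  − (-5) · M_12   where M_12 = det([-7 -2 -4; -7 -4 -2; -2 -5 -1]) = -60
  + (-7) · M_13   where M_13 = det([-7 -2 -4; -7 -5 -2; -2 7 -1]) = 109
  − (1) · M_14   where M_14 = det([-7 -2 -2; -7 -5 -4; -2 7 -5]) = -199
det = (+1)·(4)·(-162) + (-1)·(-5)·(-60) + (+1)·(-7)·(109) + (-1)·(1)·(-199) = -1512

The determinant is -1512.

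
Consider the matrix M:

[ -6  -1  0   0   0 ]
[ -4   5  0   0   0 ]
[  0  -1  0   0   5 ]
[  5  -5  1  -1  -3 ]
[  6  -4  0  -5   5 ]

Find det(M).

M is block lower-triangular with a 2×2 block and a 3×3 block on the diagonal, so its determinant equals the product of the determinants of the diagonal blocks.
det of the 2×2 block = -34
det of the 3×3 block = -25
det = (-34)·(-25) = 850

850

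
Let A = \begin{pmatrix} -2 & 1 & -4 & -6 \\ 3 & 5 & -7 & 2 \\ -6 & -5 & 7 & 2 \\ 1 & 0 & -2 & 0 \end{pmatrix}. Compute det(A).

|A| = -348

Expand along row 4 (it has 2 zeros):
  − (1) · M_41   where M_41 = det([1 -4 -6; 5 -7 2; -5 7 2]) = 52
  − (-2) · M_43   where M_43 = det([-2 1 -6; 3 5 2; -6 -5 2]) = -148
det = (-1)·(1)·(52) + (-1)·(-2)·(-148) = -348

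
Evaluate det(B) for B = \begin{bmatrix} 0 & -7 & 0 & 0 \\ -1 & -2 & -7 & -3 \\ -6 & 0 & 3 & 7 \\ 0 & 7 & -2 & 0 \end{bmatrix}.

-350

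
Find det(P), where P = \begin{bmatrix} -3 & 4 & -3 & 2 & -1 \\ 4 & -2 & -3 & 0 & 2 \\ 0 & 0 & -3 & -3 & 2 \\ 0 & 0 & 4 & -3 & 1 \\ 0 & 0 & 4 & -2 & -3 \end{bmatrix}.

det(P) = 730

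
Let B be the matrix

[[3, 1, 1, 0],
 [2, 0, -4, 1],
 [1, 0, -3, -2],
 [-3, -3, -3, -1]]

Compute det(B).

-68

Expand along column 2 (it has 2 zeros):
  − (1) · M_12   where M_12 = det([2 -4 1; 1 -3 -2; -3 -3 -1]) = -46
  + (-3) · M_42   where M_42 = det([3 1 0; 2 -4 1; 1 -3 -2]) = 38
det = (-1)·(1)·(-46) + (+1)·(-3)·(38) = -68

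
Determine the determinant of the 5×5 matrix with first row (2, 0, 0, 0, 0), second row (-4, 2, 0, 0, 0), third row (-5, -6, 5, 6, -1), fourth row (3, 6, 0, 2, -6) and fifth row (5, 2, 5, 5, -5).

-280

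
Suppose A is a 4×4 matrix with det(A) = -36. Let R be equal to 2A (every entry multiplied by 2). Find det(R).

|R| = -576

For a 4×4 matrix, det(2A) = 2^4·det(A) = 16·det(A).
det(R) = (16)·(-36) = -576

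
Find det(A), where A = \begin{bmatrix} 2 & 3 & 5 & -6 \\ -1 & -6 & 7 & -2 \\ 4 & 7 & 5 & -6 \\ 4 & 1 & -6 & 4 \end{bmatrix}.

Expand along row 1:
  + (2) · M_11   where M_11 = det([-6 7 -2; 7 5 -6; 1 -6 4]) = -48
  − (3) · M_12   where M_12 = det([-1 7 -2; 4 5 -6; 4 -6 4]) = -176
  + (5) · M_13   where M_13 = det([-1 -6 -2; 4 7 -6; 4 1 4]) = 254
  − (-6) · M_14   where M_14 = det([-1 -6 7; 4 7 5; 4 1 -6]) = -385
det = (+1)·(2)·(-48) + (-1)·(3)·(-176) + (+1)·(5)·(254) + (-1)·(-6)·(-385) = -608

-608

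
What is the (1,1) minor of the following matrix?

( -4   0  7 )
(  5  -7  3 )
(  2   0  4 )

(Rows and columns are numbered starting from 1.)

Delete row 1 and column 1; the remaining 2×2 submatrix is [-7 3; 0 4].
Its determinant is (-7)·4 − 3·0 = -28.

-28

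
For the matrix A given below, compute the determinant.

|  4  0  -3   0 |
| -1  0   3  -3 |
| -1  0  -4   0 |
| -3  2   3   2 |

Expand along column 2 (it has 3 zeros):
  + (2) · M_42   where M_42 = det([4 -3 0; -1 3 -3; -1 -4 0]) = -57
det = (+1)·(2)·(-57) = -114

-114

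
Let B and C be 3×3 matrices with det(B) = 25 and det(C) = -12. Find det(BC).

det(BC) = det(B)·det(C) = (25)·(-12) = -300

|BC| = -300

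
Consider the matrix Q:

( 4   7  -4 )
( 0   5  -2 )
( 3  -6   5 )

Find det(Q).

70

Expand along row 2:
  + 5 · |4 -4; 3 5| = 5·(20 − (-12)) = 160
  − (-2) · |4 7; 3 -6| = −(-2)·(-24 − 21) = -90
Sum: (160) + (-90) = 70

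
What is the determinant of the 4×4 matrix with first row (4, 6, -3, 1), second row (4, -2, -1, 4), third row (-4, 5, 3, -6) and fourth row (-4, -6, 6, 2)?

-348

Expand along row 1:
  + (4) · M_11   where M_11 = det([-2 -1 4; 5 3 -6; -6 6 2]) = 82
  − (6) · M_12   where M_12 = det([4 -1 4; -4 3 -6; -4 6 2]) = 88
  + (-3) · M_13   where M_13 = det([4 -2 4; -4 5 -6; -4 -6 2]) = 8
  − (1) · M_14   where M_14 = det([4 -2 -1; -4 5 3; -4 -6 6]) = 124
det = (+1)·(4)·(82) + (-1)·(6)·(88) + (+1)·(-3)·(8) + (-1)·(1)·(124) = -348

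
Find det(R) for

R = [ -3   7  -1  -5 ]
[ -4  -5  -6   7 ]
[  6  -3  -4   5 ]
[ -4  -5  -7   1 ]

det(R) = 2708

Expand along row 1:
  + (-3) · M_11   where M_11 = det([-5 -6 7; -3 -4 5; -5 -7 1]) = -16
  − (7) · M_12   where M_12 = det([-4 -6 7; 6 -4 5; -4 -7 1]) = -374
  + (-1) · M_13   where M_13 = det([-4 -5 7; 6 -3 5; -4 -5 1]) = -252
  − (-5) · M_14   where M_14 = det([-4 -5 -6; 6 -3 -4; -4 -5 -7]) = -42
det = (+1)·(-3)·(-16) + (-1)·(7)·(-374) + (+1)·(-1)·(-252) + (-1)·(-5)·(-42) = 2708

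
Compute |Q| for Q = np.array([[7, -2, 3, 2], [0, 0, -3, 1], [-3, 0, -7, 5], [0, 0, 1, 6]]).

Expand along column 2 (it has 3 zeros):
  − (-2) · M_12   where M_12 = det([0 -3 1; -3 -7 5; 0 1 6]) = -57
det = (-1)·(-2)·(-57) = -114

-114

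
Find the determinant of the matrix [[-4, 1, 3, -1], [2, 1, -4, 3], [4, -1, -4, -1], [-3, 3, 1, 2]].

Expand along row 1:
  + (-4) · M_11   where M_11 = det([1 -4 3; -1 -4 -1; 3 1 2]) = 30
  − (1) · M_12   where M_12 = det([2 -4 3; 4 -4 -1; -3 1 2]) = -18
  + (3) · M_13   where M_13 = det([2 1 3; 4 -1 -1; -3 3 2]) = 24
  − (-1) · M_14   where M_14 = det([2 1 -4; 4 -1 -4; -3 3 1]) = -6
det = (+1)·(-4)·(30) + (-1)·(1)·(-18) + (+1)·(3)·(24) + (-1)·(-1)·(-6) = -36

-36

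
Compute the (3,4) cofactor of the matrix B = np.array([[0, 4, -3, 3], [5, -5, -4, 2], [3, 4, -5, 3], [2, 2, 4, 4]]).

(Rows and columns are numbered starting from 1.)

The cofactor is 172.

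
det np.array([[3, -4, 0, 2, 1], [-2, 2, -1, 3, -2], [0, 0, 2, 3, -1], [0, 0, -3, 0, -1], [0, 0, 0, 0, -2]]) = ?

The matrix is block upper-triangular with a 2×2 block and a 3×3 block on the diagonal, so its determinant equals the product of the determinants of the diagonal blocks.
det of the 2×2 block = -2
det of the 3×3 block = -18
det = (-2)·(-18) = 36

36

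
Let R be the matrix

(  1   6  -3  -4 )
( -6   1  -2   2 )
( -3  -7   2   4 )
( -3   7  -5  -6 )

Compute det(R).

Expand along row 1:
  + (1) · M_11   where M_11 = det([1 -2 2; -7 2 4; 7 -5 -6]) = 78
  − (6) · M_12   where M_12 = det([-6 -2 2; -3 2 4; -3 -5 -6]) = 54
  + (-3) · M_13   where M_13 = det([-6 1 2; -3 -7 4; -3 7 -6]) = -198
  − (-4) · M_14   where M_14 = det([-6 1 -2; -3 -7 2; -3 7 -5]) = -63
det = (+1)·(1)·(78) + (-1)·(6)·(54) + (+1)·(-3)·(-198) + (-1)·(-4)·(-63) = 96

96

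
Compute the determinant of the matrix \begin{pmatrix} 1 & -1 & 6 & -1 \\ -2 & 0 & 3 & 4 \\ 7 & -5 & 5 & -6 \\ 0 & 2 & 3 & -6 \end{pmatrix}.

Expand along row 2 (it has 1 zero):
  − (-2) · M_21   where M_21 = det([-1 6 -1; -5 5 -6; 2 3 -6]) = -215
  − (3) · M_23   where M_23 = det([1 -1 -1; 7 -5 -6; 0 2 -6]) = -14
  + (4) · M_24   where M_24 = det([1 -1 6; 7 -5 5; 0 2 3]) = 80
det = (-1)·(-2)·(-215) + (-1)·(3)·(-14) + (+1)·(4)·(80) = -68

-68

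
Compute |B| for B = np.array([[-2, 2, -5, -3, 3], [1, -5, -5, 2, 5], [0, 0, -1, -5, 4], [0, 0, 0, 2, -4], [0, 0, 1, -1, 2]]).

The determinant is 96.

B is block upper-triangular with a 2×2 block and a 3×3 block on the diagonal, so its determinant equals the product of the determinants of the diagonal blocks.
det of the 2×2 block = 8
det of the 3×3 block = 12
det = (8)·(12) = 96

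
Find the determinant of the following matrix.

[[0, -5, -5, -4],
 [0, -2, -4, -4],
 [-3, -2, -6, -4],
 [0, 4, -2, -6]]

The determinant is 60.

Expand along column 1 (it has 3 zeros):
  + (-3) · M_31   where M_31 = det([-5 -5 -4; -2 -4 -4; 4 -2 -6]) = -20
det = (+1)·(-3)·(-20) = 60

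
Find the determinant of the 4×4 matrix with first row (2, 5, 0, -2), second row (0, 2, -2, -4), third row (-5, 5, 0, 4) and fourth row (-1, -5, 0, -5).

The determinant is -430.

Expand along column 3 (it has 3 zeros):
  − (-2) · M_23   where M_23 = det([2 5 -2; -5 5 4; -1 -5 -5]) = -215
det = (-1)·(-2)·(-215) = -430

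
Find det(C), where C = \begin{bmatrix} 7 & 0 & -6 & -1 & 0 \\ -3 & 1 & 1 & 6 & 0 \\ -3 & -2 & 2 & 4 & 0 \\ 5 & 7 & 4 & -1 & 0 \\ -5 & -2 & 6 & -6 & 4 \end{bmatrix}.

The determinant is -3860.

Expand along column 5 (it has 4 zeros):
  + (4) · M_55   where M_55 = det([7 0 -6 -1; -3 1 1 6; -3 -2 2 4; 5 7 4 -1]) = -965
det = (+1)·(4)·(-965) = -3860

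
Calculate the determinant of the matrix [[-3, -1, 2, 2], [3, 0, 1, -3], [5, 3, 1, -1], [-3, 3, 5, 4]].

Expand along row 2 (it has 1 zero):
  − (3) · M_21   where M_21 = det([-1 2 2; 3 1 -1; 3 5 4]) = -15
  − (1) · M_23   where M_23 = det([-3 -1 2; 5 3 -1; -3 3 4]) = 20
  + (-3) · M_24   where M_24 = det([-3 -1 2; 5 3 1; -3 3 5]) = 40
det = (-1)·(3)·(-15) + (-1)·(1)·(20) + (+1)·(-3)·(40) = -95

The determinant is -95.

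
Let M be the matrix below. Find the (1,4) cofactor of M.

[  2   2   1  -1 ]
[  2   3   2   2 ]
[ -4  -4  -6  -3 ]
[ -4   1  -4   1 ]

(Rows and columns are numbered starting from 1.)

-28

Delete row 1 and column 4; the remaining 3×3 submatrix is [2 3 2; -4 -4 -6; -4 1 -4].
Its determinant is 28.
The cofactor carries sign (−1)^(1+4) = −1, so C_{1,4} = −(28) = -28.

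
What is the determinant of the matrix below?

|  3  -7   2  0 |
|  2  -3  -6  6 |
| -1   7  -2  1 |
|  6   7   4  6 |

The determinant is 618.

Expand along row 1 (it has 1 zero):
  + (3) · M_11   where M_11 = det([-3 -6 6; 7 -2 1; 7 4 6]) = 510
  − (-7) · M_12   where M_12 = det([2 -6 6; -1 -2 1; 6 4 6]) = -56
  + (2) · M_13   where M_13 = det([2 -3 6; -1 7 1; 6 7 6]) = -260
det = (+1)·(3)·(510) + (-1)·(-7)·(-56) + (+1)·(2)·(-260) = 618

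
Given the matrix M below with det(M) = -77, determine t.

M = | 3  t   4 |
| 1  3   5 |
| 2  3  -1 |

-1

Expanding along the column containing t, det(M) is linear in t: det(M) = (11)·t + (-66).
Set (11)·t + (-66) = -77  ⇒  (11)·t = -11  ⇒  t = -1.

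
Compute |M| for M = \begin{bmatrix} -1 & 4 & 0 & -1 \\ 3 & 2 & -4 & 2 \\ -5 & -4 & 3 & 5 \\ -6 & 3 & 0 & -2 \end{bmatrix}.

Expand along column 3 (it has 2 zeros):
  − (-4) · M_23   where M_23 = det([-1 4 -1; -5 -4 5; -6 3 -2]) = -114
  + (3) · M_33   where M_33 = det([-1 4 -1; 3 2 2; -6 3 -2]) = -35
det = (-1)·(-4)·(-114) + (+1)·(3)·(-35) = -561

det(M) = -561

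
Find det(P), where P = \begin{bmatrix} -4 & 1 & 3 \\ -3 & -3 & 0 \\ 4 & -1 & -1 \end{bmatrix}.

30

Expand along row 2:
  − (-3) · |1 3; -1 -1| = −(-3)·(-1 − (-3)) = 6
  + (-3) · |-4 3; 4 -1| = (-3)·(4 − 12) = 24
Sum: (6) + (24) = 30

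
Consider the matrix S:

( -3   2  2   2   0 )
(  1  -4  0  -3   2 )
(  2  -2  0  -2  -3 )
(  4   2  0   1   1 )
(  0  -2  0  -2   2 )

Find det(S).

|S| = 108

Expand along column 3 (it has 4 zeros):
  + (2) · M_13   where M_13 = det([1 -4 -3 2; 2 -2 -2 -3; 4 2 1 1; 0 -2 -2 2]) = 54
det = (+1)·(2)·(54) = 108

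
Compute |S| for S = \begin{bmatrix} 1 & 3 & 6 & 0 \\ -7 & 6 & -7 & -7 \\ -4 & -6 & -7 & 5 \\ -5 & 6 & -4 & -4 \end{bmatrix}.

Expand along row 1 (it has 1 zero):
  + (1) · M_11   where M_11 = det([6 -7 -7; -6 -7 5; 6 -4 -4]) = -216
  − (3) · M_12   where M_12 = det([-7 -7 -7; -4 -7 5; -5 -4 -4]) = 84
  + (6) · M_13   where M_13 = det([-7 6 -7; -4 -6 5; -5 6 -4]) = 174
det = (+1)·(1)·(-216) + (-1)·(3)·(84) + (+1)·(6)·(174) = 576

|S| = 576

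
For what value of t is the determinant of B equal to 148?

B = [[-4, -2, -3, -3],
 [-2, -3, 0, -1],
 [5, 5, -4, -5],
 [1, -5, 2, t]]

Expanding along the row containing t, det(B) is linear in t: det(B) = (-47)·t + (-87).
Set (-47)·t + (-87) = 148  ⇒  (-47)·t = 235  ⇒  t = -5.

-5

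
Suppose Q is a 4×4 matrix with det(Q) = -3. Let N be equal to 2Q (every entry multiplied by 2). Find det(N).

|N| = -48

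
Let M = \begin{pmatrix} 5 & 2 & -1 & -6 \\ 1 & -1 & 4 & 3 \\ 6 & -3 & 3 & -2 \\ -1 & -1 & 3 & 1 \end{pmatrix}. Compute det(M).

-245

Expand along row 1:
  + (5) · M_11   where M_11 = det([-1 4 3; -3 3 -2; -1 3 1]) = -7
  − (2) · M_12   where M_12 = det([1 4 3; 6 3 -2; -1 3 1]) = 56
  + (-1) · M_13   where M_13 = det([1 -1 3; 6 -3 -2; -1 -1 1]) = -28
  − (-6) · M_14   where M_14 = det([1 -1 4; 6 -3 3; -1 -1 3]) = -21
det = (+1)·(5)·(-7) + (-1)·(2)·(56) + (+1)·(-1)·(-28) + (-1)·(-6)·(-21) = -245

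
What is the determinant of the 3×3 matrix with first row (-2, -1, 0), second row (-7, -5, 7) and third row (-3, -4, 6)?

Expand along row 1:
  + (-2) · |-5 7; -4 6| = (-2)·(-30 − (-28)) = 4
  − (-1) · |-7 7; -3 6| = −(-1)·(-42 − (-21)) = -21
Sum: (4) + (-21) = -17

The determinant is -17.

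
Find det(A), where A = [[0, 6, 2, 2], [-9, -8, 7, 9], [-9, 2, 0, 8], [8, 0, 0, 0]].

Expand along row 4 (it has 3 zeros):
  − (8) · M_41   where M_41 = det([6 2 2; -8 7 9; 2 0 8]) = 472
det = (-1)·(8)·(472) = -3776

-3776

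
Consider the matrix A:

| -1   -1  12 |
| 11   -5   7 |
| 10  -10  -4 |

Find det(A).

det(A) = -924

Expand along column 1:
  + (-1) · |-5 7; -10 -4| = (-1)·(20 − (-70)) = -90
  − 11 · |-1 12; -10 -4| = −11·(4 − (-120)) = -1364
  + 10 · |-1 12; -5 7| = 10·(-7 − (-60)) = 530
Sum: (-90) + (-1364) + (530) = -924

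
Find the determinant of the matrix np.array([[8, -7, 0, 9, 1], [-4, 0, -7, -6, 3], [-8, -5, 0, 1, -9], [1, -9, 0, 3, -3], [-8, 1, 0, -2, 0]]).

Expand along column 3 (it has 4 zeros):
  − (-7) · M_23   where M_23 = det([8 -7 9 1; -8 -5 1 -9; 1 -9 3 -3; -8 1 -2 0]) = 2790
det = (-1)·(-7)·(2790) = 19530

19530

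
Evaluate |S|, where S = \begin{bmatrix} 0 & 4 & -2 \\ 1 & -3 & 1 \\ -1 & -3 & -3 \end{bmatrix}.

|S| = 20

Expand along row 1:
  − 4 · |1 1; -1 -3| = −4·(-3 − (-1)) = 8
  + (-2) · |1 -3; -1 -3| = (-2)·(-3 − 3) = 12
Sum: (8) + (12) = 20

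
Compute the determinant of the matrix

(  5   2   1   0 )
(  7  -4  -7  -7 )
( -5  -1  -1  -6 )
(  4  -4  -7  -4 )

Expand along row 1 (it has 1 zero):
  + (5) · M_11   where M_11 = det([-4 -7 -7; -1 -1 -6; -4 -7 -4]) = -9
  − (2) · M_12   where M_12 = det([7 -7 -7; -5 -1 -6; 4 -7 -4]) = -231
  + (1) · M_13   where M_13 = det([7 -4 -7; -5 -1 -6; 4 -4 -4]) = -132
det = (+1)·(5)·(-9) + (-1)·(2)·(-231) + (+1)·(1)·(-132) = 285

The determinant is 285.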